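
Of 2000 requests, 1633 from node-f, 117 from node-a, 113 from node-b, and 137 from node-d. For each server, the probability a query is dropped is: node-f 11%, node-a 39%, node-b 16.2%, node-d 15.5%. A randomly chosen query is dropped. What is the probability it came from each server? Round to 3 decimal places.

Prior × likelihood for each hypothesis:
  node-f: 0.8165 × 0.11 = 0.089815
  node-a: 0.0585 × 0.39 = 0.022815
  node-b: 0.0565 × 0.162 = 0.009153
  node-d: 0.0685 × 0.155 = 0.0106175
Total = 0.1324005.
P(node-f | dropped) = 0.089815/0.1324005 ≈ 0.678
P(node-a | dropped) = 0.022815/0.1324005 ≈ 0.172
P(node-b | dropped) = 0.009153/0.1324005 ≈ 0.069
P(node-d | dropped) = 0.0106175/0.1324005 ≈ 0.080

node-f 0.678, node-a 0.172, node-b 0.069, node-d 0.080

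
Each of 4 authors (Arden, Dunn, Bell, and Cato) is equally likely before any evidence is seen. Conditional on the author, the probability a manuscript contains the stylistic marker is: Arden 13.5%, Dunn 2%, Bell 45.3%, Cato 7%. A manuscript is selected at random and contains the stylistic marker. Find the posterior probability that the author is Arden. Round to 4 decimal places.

Since the prior is uniform, the posterior is proportional to the likelihood:
  Arden: 0.135
  Dunn: 0.02
  Bell: 0.453
  Cato: 0.07
Normalizing constant = 0.678.
P(Arden | evidence) = 0.135 / 0.678 ≈ 0.1991.

0.1991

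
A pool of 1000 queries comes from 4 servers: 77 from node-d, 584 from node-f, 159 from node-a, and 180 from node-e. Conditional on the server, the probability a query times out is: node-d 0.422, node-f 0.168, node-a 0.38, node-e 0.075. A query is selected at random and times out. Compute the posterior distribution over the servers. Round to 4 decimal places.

node-d 0.1589, node-f 0.4797, node-a 0.2954, node-e 0.0660

Compute prior × likelihood for every hypothesis:
  node-d: 0.077 × 0.422 = 0.032494
  node-f: 0.584 × 0.168 = 0.098112
  node-a: 0.159 × 0.38 = 0.06042
  node-e: 0.18 × 0.075 = 0.0135
Normalizing constant = 0.204526.
P(node-d | timeout) = 0.032494/0.204526 ≈ 0.1589
P(node-f | timeout) = 0.098112/0.204526 ≈ 0.4797
P(node-a | timeout) = 0.06042/0.204526 ≈ 0.2954
P(node-e | timeout) = 0.0135/0.204526 ≈ 0.0660
(Check: 0.1589+0.4797+0.2954+0.0660 = 1.0000.)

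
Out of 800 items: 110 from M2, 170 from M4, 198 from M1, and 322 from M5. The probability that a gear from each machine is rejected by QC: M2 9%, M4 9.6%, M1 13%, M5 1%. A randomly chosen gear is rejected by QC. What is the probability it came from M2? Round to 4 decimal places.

0.1794

By Bayes' rule, posterior ∝ prior × likelihood:
  M2: 0.1375 × 0.09 = 0.012375
  M4: 0.2125 × 0.096 = 0.0204
  M1: 0.2475 × 0.13 = 0.032175
  M5: 0.4025 × 0.01 = 0.004025
Normalizing constant = 0.068975.
P(M2 | evidence) = 0.012375 / 0.068975 ≈ 0.1794.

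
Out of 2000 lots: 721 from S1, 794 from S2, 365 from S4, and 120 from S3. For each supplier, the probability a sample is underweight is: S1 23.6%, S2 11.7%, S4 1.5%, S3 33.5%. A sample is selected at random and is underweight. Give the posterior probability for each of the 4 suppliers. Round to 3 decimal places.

Prior × likelihood for each hypothesis:
  S1: 0.3605 × 0.236 = 0.085078
  S2: 0.397 × 0.117 = 0.046449
  S4: 0.1825 × 0.015 = 0.0027375
  S3: 0.06 × 0.335 = 0.0201
Normalizing constant = 0.1543645.
P(S1 | underweight) = 0.085078/0.1543645 ≈ 0.551
P(S2 | underweight) = 0.046449/0.1543645 ≈ 0.301
P(S4 | underweight) = 0.0027375/0.1543645 ≈ 0.018
P(S3 | underweight) = 0.0201/0.1543645 ≈ 0.130

S1 0.551, S2 0.301, S4 0.018, S3 0.130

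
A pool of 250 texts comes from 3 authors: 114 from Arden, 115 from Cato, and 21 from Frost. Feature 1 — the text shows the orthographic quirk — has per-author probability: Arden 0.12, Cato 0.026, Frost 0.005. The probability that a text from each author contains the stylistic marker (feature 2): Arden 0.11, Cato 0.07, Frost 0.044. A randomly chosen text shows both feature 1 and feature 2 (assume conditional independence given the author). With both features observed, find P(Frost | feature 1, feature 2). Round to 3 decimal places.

By Bayes' rule, posterior ∝ prior × likelihood:
  Arden: 0.456 × 0.12 × 0.11 = 0.0060192
  Cato: 0.46 × 0.026 × 0.07 = 0.0008372
  Frost: 0.084 × 0.005 × 0.044 = 0.00001848
Total = 0.00687488.
P(Frost | evidence) = 0.00001848 / 0.00687488 ≈ 0.003.

0.003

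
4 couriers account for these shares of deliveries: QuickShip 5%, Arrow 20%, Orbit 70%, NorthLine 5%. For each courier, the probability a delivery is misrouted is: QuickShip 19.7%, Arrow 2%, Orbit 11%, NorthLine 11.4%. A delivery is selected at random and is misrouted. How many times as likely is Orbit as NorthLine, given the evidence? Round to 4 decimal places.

13.5088

Prior × likelihood for each hypothesis:
  QuickShip: 0.05 × 0.197 = 0.00985
  Arrow: 0.2 × 0.02 = 0.004
  Orbit: 0.7 × 0.11 = 0.077
  NorthLine: 0.05 × 0.114 = 0.0057
Total = 0.09655.
The ratio is 0.077 / 0.0057 (the normalizer cancels) = 13.5088.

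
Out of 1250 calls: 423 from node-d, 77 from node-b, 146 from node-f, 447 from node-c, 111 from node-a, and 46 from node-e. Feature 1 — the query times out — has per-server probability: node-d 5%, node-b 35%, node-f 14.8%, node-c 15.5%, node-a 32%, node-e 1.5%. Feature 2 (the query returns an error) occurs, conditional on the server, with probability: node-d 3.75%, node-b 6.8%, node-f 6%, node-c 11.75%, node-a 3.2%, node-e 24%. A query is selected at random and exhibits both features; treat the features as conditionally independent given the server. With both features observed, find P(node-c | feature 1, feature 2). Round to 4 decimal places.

0.6091

Compute prior × likelihood for every hypothesis:
  node-d: 0.3384 × 0.05 × 0.0375 = 0.0006345
  node-b: 0.0616 × 0.35 × 0.068 = 0.00146608
  node-f: 0.1168 × 0.148 × 0.06 = 0.001037184
  node-c: 0.3576 × 0.155 × 0.1175 = 0.00651279
  node-a: 0.0888 × 0.32 × 0.032 = 0.000909312
  node-e: 0.0368 × 0.015 × 0.24 = 0.00013248
Sum = 0.010692346.
P(node-c | evidence) = 0.00651279 / 0.010692346 ≈ 0.6091.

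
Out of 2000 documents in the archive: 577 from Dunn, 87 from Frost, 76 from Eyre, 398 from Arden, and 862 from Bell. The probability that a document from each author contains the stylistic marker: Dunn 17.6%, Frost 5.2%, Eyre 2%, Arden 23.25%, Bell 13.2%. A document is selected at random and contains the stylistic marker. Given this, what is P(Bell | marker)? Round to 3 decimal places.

0.362

Unnormalized posteriors (prior × likelihood):
  Dunn: 0.2885 × 0.176 = 0.050776
  Frost: 0.0435 × 0.052 = 0.002262
  Eyre: 0.038 × 0.02 = 0.00076
  Arden: 0.199 × 0.2325 = 0.0462675
  Bell: 0.431 × 0.132 = 0.056892
Sum = 0.1569575.
P(Bell | evidence) = 0.056892 / 0.1569575 ≈ 0.362.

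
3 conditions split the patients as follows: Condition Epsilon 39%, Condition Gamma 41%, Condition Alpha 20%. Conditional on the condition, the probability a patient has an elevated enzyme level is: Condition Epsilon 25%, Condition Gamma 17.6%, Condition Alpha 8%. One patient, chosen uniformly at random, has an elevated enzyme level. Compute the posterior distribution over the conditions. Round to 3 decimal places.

Condition Epsilon 0.525, Condition Gamma 0.389, Condition Alpha 0.086

Unnormalized posteriors (prior × likelihood):
  Condition Epsilon: 0.39 × 0.25 = 0.0975
  Condition Gamma: 0.41 × 0.176 = 0.07216
  Condition Alpha: 0.2 × 0.08 = 0.016
Sum = 0.18566.
P(Condition Epsilon | elevated) = 0.0975/0.18566 ≈ 0.525
P(Condition Gamma | elevated) = 0.07216/0.18566 ≈ 0.389
P(Condition Alpha | elevated) = 0.016/0.18566 ≈ 0.086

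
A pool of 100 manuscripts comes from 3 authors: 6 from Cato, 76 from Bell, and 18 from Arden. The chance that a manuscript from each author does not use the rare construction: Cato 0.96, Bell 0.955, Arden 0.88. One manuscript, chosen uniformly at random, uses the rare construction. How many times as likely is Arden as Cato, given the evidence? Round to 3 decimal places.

9.000

Taking complements, P(rare-form | each) = Cato 0.04, Bell 0.045, Arden 0.12.
Prior × likelihood for each hypothesis:
  Cato: 0.06 × 0.04 = 0.0024
  Bell: 0.76 × 0.045 = 0.0342
  Arden: 0.18 × 0.12 = 0.0216
Normalizing constant = 0.0582.
The ratio is 0.0216 / 0.0024 (the normalizer cancels) = 9.000.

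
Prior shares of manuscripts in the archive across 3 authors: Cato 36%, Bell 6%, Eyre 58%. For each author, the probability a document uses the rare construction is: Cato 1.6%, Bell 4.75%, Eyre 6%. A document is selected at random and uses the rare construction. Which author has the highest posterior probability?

Eyre

By Bayes' rule, posterior ∝ prior × likelihood:
  Cato: 0.36 × 0.016 = 0.00576
  Bell: 0.06 × 0.0475 = 0.00285
  Eyre: 0.58 × 0.06 = 0.0348
Normalizing constant = 0.04341.
Largest term belongs to Eyre, so Eyre is most probable.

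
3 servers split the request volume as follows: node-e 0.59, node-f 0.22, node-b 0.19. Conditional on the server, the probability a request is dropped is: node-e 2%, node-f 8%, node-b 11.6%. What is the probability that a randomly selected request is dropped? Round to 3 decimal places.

0.051

Unnormalized posteriors (prior × likelihood):
  node-e: 0.59 × 0.02 = 0.0118
  node-f: 0.22 × 0.08 = 0.0176
  node-b: 0.19 × 0.116 = 0.02204
P(dropped) = 0.0118 + 0.0176 + 0.02204 = 0.05144 → 0.051.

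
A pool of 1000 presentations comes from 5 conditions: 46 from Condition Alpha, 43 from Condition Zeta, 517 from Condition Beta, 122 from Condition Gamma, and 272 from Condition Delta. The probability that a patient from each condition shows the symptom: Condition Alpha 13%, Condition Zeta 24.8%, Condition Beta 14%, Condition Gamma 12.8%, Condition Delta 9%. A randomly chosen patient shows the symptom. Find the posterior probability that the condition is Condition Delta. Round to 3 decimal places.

0.190

Unnormalized posteriors (prior × likelihood):
  Condition Alpha: 0.046 × 0.13 = 0.00598
  Condition Zeta: 0.043 × 0.248 = 0.010664
  Condition Beta: 0.517 × 0.14 = 0.07238
  Condition Gamma: 0.122 × 0.128 = 0.015616
  Condition Delta: 0.272 × 0.09 = 0.02448
Total = 0.12912.
P(Condition Delta | evidence) = 0.02448 / 0.12912 ≈ 0.190.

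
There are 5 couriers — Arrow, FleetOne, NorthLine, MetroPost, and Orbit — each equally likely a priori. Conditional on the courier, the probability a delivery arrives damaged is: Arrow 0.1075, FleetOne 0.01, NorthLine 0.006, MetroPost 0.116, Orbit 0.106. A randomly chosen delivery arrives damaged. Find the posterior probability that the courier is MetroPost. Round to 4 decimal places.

With a uniform prior (1/5 each), posterior ∝ likelihood:
  Arrow: 0.1075
  FleetOne: 0.01
  NorthLine: 0.006
  MetroPost: 0.116
  Orbit: 0.106
Normalizing constant = 0.3455.
P(MetroPost | evidence) = 0.116 / 0.3455 ≈ 0.3357.

0.3357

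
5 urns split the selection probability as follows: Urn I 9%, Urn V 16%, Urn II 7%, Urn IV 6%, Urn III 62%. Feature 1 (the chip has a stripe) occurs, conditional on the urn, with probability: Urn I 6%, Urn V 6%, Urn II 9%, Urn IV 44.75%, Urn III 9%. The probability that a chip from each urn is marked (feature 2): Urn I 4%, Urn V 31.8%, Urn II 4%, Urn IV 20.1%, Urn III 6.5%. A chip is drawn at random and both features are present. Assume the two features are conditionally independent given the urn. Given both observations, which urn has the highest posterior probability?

Urn IV

By Bayes' rule, posterior ∝ prior × likelihood:
  Urn I: 0.09 × 0.06 × 0.04 = 0.000216
  Urn V: 0.16 × 0.06 × 0.318 = 0.0030528
  Urn II: 0.07 × 0.09 × 0.04 = 0.000252
  Urn IV: 0.06 × 0.4475 × 0.201 = 0.00539685
  Urn III: 0.62 × 0.09 × 0.065 = 0.003627
Total = 0.01254465.
Largest term belongs to Urn IV, so Urn IV is most probable.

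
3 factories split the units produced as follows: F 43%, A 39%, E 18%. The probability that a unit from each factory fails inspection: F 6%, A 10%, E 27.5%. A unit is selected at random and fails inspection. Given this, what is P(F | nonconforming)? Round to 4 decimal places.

0.2257

Compute prior × likelihood for every hypothesis:
  F: 0.43 × 0.06 = 0.0258
  A: 0.39 × 0.1 = 0.039
  E: 0.18 × 0.275 = 0.0495
Normalizing constant = 0.1143.
P(F | evidence) = 0.0258 / 0.1143 ≈ 0.2257.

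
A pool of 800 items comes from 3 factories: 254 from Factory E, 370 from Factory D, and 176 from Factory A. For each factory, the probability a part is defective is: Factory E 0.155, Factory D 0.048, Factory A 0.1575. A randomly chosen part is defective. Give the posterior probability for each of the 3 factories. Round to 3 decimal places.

Unnormalized posteriors (prior × likelihood):
  Factory E: 0.3175 × 0.155 = 0.0492125
  Factory D: 0.4625 × 0.048 = 0.0222
  Factory A: 0.22 × 0.1575 = 0.03465
Total = 0.1060625.
P(Factory E | defective) = 0.0492125/0.1060625 ≈ 0.464
P(Factory D | defective) = 0.0222/0.1060625 ≈ 0.209
P(Factory A | defective) = 0.03465/0.1060625 ≈ 0.327
(Check: 0.464+0.209+0.327 = 1.000.)

Factory E 0.464, Factory D 0.209, Factory A 0.327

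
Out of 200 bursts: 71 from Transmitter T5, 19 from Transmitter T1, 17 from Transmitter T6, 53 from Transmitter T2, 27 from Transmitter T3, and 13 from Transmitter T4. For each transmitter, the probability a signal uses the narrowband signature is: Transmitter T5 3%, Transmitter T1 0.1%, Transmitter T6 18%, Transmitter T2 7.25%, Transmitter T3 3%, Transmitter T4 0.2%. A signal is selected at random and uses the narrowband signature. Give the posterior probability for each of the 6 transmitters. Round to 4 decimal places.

Transmitter T5 0.2154, Transmitter T1 0.0019, Transmitter T6 0.3095, Transmitter T2 0.3886, Transmitter T3 0.0819, Transmitter T4 0.0026

Unnormalized posteriors (prior × likelihood):
  Transmitter T5: 0.355 × 0.03 = 0.01065
  Transmitter T1: 0.095 × 0.001 = 0.000095
  Transmitter T6: 0.085 × 0.18 = 0.0153
  Transmitter T2: 0.265 × 0.0725 = 0.0192125
  Transmitter T3: 0.135 × 0.03 = 0.00405
  Transmitter T4: 0.065 × 0.002 = 0.00013
Normalizing constant = 0.0494375.
P(Transmitter T5 | narrowband) = 0.01065/0.0494375 ≈ 0.2154
P(Transmitter T1 | narrowband) = 0.000095/0.0494375 ≈ 0.0019
P(Transmitter T6 | narrowband) = 0.0153/0.0494375 ≈ 0.3095
P(Transmitter T2 | narrowband) = 0.0192125/0.0494375 ≈ 0.3886
P(Transmitter T3 | narrowband) = 0.00405/0.0494375 ≈ 0.0819
P(Transmitter T4 | narrowband) = 0.00013/0.0494375 ≈ 0.0026
(Check: 0.2154+0.0019+0.3095+0.3886+0.0819+0.0026 = 0.9999.)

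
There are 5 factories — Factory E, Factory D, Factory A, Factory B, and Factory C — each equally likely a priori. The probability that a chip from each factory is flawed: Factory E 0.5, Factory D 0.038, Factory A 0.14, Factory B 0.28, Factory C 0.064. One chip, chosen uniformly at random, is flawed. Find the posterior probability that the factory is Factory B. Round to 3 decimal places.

Since the prior is uniform, the posterior is proportional to the likelihood:
  Factory E: 0.5
  Factory D: 0.038
  Factory A: 0.14
  Factory B: 0.28
  Factory C: 0.064
Sum = 1.022.
P(Factory B | evidence) = 0.28 / 1.022 ≈ 0.274.

0.274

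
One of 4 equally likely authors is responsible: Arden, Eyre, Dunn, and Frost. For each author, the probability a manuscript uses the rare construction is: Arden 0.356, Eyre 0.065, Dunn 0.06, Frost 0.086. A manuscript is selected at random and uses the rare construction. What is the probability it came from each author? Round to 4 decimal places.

Since the prior is uniform, the posterior is proportional to the likelihood:
  Arden: 0.356
  Eyre: 0.065
  Dunn: 0.06
  Frost: 0.086
Total = 0.567.
P(Arden | rare-form) = 0.356/0.567 ≈ 0.6279
P(Eyre | rare-form) = 0.065/0.567 ≈ 0.1146
P(Dunn | rare-form) = 0.06/0.567 ≈ 0.1058
P(Frost | rare-form) = 0.086/0.567 ≈ 0.1517

Arden 0.6279, Eyre 0.1146, Dunn 0.1058, Frost 0.1517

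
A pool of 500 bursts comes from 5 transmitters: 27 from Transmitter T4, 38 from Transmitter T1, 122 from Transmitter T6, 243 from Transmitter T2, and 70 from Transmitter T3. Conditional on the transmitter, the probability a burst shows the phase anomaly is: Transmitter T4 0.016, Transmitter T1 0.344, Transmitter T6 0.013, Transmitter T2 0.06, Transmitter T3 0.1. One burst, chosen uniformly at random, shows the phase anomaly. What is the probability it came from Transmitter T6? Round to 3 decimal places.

Compute prior × likelihood for every hypothesis:
  Transmitter T4: 0.054 × 0.016 = 0.000864
  Transmitter T1: 0.076 × 0.344 = 0.026144
  Transmitter T6: 0.244 × 0.013 = 0.003172
  Transmitter T2: 0.486 × 0.06 = 0.02916
  Transmitter T3: 0.14 × 0.1 = 0.014
Sum = 0.07334.
P(Transmitter T6 | evidence) = 0.003172 / 0.07334 ≈ 0.043.

0.043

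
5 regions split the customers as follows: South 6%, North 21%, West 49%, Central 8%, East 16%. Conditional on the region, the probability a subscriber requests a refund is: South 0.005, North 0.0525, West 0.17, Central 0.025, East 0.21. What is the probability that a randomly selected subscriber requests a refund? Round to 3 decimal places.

0.130

Unnormalized posteriors (prior × likelihood):
  South: 0.06 × 0.005 = 0.0003
  North: 0.21 × 0.0525 = 0.011025
  West: 0.49 × 0.17 = 0.0833
  Central: 0.08 × 0.025 = 0.002
  East: 0.16 × 0.21 = 0.0336
P(refund) = 0.0003 + 0.011025 + 0.0833 + 0.002 + 0.0336 = 0.130225 → 0.130.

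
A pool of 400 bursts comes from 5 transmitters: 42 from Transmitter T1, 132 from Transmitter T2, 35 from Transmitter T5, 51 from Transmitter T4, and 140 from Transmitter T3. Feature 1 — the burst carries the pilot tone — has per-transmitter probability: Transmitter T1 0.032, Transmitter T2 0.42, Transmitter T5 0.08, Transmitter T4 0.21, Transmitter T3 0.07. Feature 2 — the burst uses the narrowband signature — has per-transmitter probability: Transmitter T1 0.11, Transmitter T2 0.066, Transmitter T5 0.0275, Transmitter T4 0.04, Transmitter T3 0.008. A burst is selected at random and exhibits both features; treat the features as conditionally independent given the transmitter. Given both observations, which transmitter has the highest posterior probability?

Transmitter T2

Prior × likelihood for each hypothesis:
  Transmitter T1: 0.105 × 0.032 × 0.11 = 0.0003696
  Transmitter T2: 0.33 × 0.42 × 0.066 = 0.0091476
  Transmitter T5: 0.0875 × 0.08 × 0.0275 = 0.0001925
  Transmitter T4: 0.1275 × 0.21 × 0.04 = 0.001071
  Transmitter T3: 0.35 × 0.07 × 0.008 = 0.000196
Total = 0.0109767.
Largest term belongs to Transmitter T2, so Transmitter T2 is most probable.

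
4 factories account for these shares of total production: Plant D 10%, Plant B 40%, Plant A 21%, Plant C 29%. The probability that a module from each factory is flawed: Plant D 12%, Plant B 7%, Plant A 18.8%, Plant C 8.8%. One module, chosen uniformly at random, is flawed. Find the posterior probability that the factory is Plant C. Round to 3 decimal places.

0.243

Prior × likelihood for each hypothesis:
  Plant D: 0.1 × 0.12 = 0.012
  Plant B: 0.4 × 0.07 = 0.028
  Plant A: 0.21 × 0.188 = 0.03948
  Plant C: 0.29 × 0.088 = 0.02552
Sum = 0.105.
P(Plant C | evidence) = 0.02552 / 0.105 ≈ 0.243.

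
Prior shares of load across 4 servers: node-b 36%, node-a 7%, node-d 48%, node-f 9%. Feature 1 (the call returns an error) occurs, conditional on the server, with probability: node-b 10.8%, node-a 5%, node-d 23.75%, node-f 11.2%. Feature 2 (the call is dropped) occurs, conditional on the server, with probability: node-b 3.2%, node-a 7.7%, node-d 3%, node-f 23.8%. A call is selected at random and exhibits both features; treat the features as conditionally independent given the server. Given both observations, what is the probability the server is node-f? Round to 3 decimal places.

0.327

Unnormalized posteriors (prior × likelihood):
  node-b: 0.36 × 0.108 × 0.032 = 0.00124416
  node-a: 0.07 × 0.05 × 0.077 = 0.0002695
  node-d: 0.48 × 0.2375 × 0.03 = 0.00342
  node-f: 0.09 × 0.112 × 0.238 = 0.00239904
Total = 0.0073327.
P(node-f | evidence) = 0.00239904 / 0.0073327 ≈ 0.327.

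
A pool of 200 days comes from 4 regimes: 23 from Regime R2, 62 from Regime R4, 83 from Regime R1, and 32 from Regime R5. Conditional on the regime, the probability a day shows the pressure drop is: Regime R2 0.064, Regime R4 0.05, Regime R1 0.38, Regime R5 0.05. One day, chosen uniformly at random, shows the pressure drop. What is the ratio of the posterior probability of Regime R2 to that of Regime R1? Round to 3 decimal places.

Unnormalized posteriors (prior × likelihood):
  Regime R2: 0.115 × 0.064 = 0.00736
  Regime R4: 0.31 × 0.05 = 0.0155
  Regime R1: 0.415 × 0.38 = 0.1577
  Regime R5: 0.16 × 0.05 = 0.008
Normalizing constant = 0.18856.
The ratio is 0.00736 / 0.1577 (the normalizer cancels) = 0.047.

0.047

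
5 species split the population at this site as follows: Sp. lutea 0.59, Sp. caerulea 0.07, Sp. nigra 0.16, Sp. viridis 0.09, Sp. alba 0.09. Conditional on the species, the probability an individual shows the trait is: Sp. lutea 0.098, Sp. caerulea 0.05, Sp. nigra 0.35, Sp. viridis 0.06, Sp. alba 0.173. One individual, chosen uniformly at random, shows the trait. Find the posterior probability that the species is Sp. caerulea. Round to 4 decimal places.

By Bayes' rule, posterior ∝ prior × likelihood:
  Sp. lutea: 0.59 × 0.098 = 0.05782
  Sp. caerulea: 0.07 × 0.05 = 0.0035
  Sp. nigra: 0.16 × 0.35 = 0.056
  Sp. viridis: 0.09 × 0.06 = 0.0054
  Sp. alba: 0.09 × 0.173 = 0.01557
Total = 0.13829.
P(Sp. caerulea | evidence) = 0.0035 / 0.13829 ≈ 0.0253.

0.0253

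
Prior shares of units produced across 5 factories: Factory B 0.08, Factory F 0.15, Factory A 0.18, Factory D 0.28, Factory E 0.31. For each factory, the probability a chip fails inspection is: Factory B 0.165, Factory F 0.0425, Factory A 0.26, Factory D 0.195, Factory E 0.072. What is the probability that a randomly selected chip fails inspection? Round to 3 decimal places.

0.143

By Bayes' rule, posterior ∝ prior × likelihood:
  Factory B: 0.08 × 0.165 = 0.0132
  Factory F: 0.15 × 0.0425 = 0.006375
  Factory A: 0.18 × 0.26 = 0.0468
  Factory D: 0.28 × 0.195 = 0.0546
  Factory E: 0.31 × 0.072 = 0.02232
P(nonconforming) = 0.0132 + 0.006375 + 0.0468 + 0.0546 + 0.02232 = 0.143295 → 0.143.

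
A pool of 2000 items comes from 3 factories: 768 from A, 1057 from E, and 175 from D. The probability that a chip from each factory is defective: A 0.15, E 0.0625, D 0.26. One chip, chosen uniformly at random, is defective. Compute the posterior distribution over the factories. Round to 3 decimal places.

A 0.508, E 0.291, D 0.201

Prior × likelihood for each hypothesis:
  A: 0.384 × 0.15 = 0.0576
  E: 0.5285 × 0.0625 = 0.03303125
  D: 0.0875 × 0.26 = 0.02275
Total = 0.11338125.
P(A | defective) = 0.0576/0.11338125 ≈ 0.508
P(E | defective) = 0.03303125/0.11338125 ≈ 0.291
P(D | defective) = 0.02275/0.11338125 ≈ 0.201
(Check: 0.508+0.291+0.201 = 1.000.)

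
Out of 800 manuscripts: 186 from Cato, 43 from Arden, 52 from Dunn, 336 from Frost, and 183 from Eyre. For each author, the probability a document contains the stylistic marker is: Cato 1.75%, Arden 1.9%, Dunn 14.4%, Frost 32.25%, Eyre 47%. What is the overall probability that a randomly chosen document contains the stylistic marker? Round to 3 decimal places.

Prior × likelihood for each hypothesis:
  Cato: 0.2325 × 0.0175 = 0.00406875
  Arden: 0.05375 × 0.019 = 0.00102125
  Dunn: 0.065 × 0.144 = 0.00936
  Frost: 0.42 × 0.3225 = 0.13545
  Eyre: 0.22875 × 0.47 = 0.1075125
P(marker) = 0.00406875 + 0.00102125 + 0.00936 + 0.13545 + 0.1075125 = 0.2574125 → 0.257.

0.257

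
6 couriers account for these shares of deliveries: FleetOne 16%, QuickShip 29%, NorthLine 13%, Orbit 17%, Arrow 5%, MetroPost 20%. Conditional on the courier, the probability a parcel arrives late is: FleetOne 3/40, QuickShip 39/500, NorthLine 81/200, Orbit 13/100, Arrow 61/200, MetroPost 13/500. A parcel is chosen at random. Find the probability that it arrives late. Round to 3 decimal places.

Prior × likelihood for each hypothesis:
  FleetOne: 0.16 × 0.075 = 0.012
  QuickShip: 0.29 × 0.078 = 0.02262
  NorthLine: 0.13 × 0.405 = 0.05265
  Orbit: 0.17 × 0.13 = 0.0221
  Arrow: 0.05 × 0.305 = 0.01525
  MetroPost: 0.2 × 0.026 = 0.0052
P(late) = 0.012 + 0.02262 + 0.05265 + 0.0221 + 0.01525 + 0.0052 = 0.12982 → 0.130.

0.130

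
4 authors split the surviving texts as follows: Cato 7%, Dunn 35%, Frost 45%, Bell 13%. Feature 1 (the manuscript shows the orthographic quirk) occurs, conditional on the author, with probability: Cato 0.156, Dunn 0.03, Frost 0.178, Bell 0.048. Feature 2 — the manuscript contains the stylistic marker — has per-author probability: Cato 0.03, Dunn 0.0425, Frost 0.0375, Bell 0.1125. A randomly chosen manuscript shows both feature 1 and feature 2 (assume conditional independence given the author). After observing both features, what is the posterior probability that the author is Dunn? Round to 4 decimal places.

0.0996

Unnormalized posteriors (prior × likelihood):
  Cato: 0.07 × 0.156 × 0.03 = 0.0003276
  Dunn: 0.35 × 0.03 × 0.0425 = 0.00044625
  Frost: 0.45 × 0.178 × 0.0375 = 0.00300375
  Bell: 0.13 × 0.048 × 0.1125 = 0.000702
Sum = 0.0044796.
P(Dunn | evidence) = 0.00044625 / 0.0044796 ≈ 0.0996.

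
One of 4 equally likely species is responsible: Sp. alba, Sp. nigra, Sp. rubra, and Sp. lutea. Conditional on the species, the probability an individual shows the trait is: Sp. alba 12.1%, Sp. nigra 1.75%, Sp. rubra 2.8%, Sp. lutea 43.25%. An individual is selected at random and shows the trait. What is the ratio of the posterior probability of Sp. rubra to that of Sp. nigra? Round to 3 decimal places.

1.600

With a uniform prior (1/4 each), posterior ∝ likelihood:
  Sp. alba: 0.121
  Sp. nigra: 0.0175
  Sp. rubra: 0.028
  Sp. lutea: 0.4325
Sum = 0.599.
The ratio is 0.028 / 0.0175 (the normalizer cancels) = 1.600.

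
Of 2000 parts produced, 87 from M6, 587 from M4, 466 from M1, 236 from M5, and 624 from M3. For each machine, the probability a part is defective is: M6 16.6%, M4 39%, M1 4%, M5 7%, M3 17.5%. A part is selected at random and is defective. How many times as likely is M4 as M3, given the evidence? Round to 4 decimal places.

2.0964

Unnormalized posteriors (prior × likelihood):
  M6: 0.0435 × 0.166 = 0.007221
  M4: 0.2935 × 0.39 = 0.114465
  M1: 0.233 × 0.04 = 0.00932
  M5: 0.118 × 0.07 = 0.00826
  M3: 0.312 × 0.175 = 0.0546
Total = 0.193866.
The ratio is 0.114465 / 0.0546 (the normalizer cancels) = 2.0964.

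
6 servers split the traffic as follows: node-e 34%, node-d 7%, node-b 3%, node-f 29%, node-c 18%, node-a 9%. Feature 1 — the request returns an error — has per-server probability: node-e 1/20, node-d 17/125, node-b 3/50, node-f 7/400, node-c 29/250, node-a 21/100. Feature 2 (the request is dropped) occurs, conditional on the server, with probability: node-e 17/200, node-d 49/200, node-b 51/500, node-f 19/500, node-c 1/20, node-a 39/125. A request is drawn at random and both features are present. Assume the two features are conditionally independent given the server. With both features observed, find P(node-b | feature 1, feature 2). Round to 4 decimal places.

0.0165

Compute prior × likelihood for every hypothesis:
  node-e: 0.34 × 0.05 × 0.085 = 0.001445
  node-d: 0.07 × 0.136 × 0.245 = 0.0023324
  node-b: 0.03 × 0.06 × 0.102 = 0.0001836
  node-f: 0.29 × 0.0175 × 0.038 = 0.00019285
  node-c: 0.18 × 0.116 × 0.05 = 0.001044
  node-a: 0.09 × 0.21 × 0.312 = 0.0058968
Normalizing constant = 0.01109465.
P(node-b | evidence) = 0.0001836 / 0.01109465 ≈ 0.0165.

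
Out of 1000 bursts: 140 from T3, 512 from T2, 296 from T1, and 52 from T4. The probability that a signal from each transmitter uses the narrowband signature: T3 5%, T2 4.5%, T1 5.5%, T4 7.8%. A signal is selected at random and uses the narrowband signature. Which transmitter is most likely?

T2

Unnormalized posteriors (prior × likelihood):
  T3: 0.14 × 0.05 = 0.007
  T2: 0.512 × 0.045 = 0.02304
  T1: 0.296 × 0.055 = 0.01628
  T4: 0.052 × 0.078 = 0.004056
Normalizing constant = 0.050376.
Largest term belongs to T2, so T2 is most probable.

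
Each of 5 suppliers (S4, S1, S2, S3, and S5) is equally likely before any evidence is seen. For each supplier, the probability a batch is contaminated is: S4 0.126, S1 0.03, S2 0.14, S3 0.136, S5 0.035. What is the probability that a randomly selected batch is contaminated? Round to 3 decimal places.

0.093

Since the prior is uniform, the posterior is proportional to the likelihood:
  S4: 0.126
  S1: 0.03
  S2: 0.14
  S3: 0.136
  S5: 0.035
P(contaminated) = (1/5) × (0.126 + 0.03 + 0.14 + 0.136 + 0.035) = 0.467/5 ≈ 0.093.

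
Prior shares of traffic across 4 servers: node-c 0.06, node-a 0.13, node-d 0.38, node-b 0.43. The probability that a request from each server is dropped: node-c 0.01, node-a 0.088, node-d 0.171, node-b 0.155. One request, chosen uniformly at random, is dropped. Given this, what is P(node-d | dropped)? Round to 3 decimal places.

By Bayes' rule, posterior ∝ prior × likelihood:
  node-c: 0.06 × 0.01 = 0.0006
  node-a: 0.13 × 0.088 = 0.01144
  node-d: 0.38 × 0.171 = 0.06498
  node-b: 0.43 × 0.155 = 0.06665
Total = 0.14367.
P(node-d | evidence) = 0.06498 / 0.14367 ≈ 0.452.

0.452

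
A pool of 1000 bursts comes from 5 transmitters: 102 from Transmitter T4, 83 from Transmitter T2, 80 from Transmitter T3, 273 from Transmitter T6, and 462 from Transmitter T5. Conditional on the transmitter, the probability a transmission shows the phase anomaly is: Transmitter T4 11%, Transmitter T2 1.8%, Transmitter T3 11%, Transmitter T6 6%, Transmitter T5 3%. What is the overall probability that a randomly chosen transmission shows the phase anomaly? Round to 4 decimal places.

By Bayes' rule, posterior ∝ prior × likelihood:
  Transmitter T4: 0.102 × 0.11 = 0.01122
  Transmitter T2: 0.083 × 0.018 = 0.001494
  Transmitter T3: 0.08 × 0.11 = 0.0088
  Transmitter T6: 0.273 × 0.06 = 0.01638
  Transmitter T5: 0.462 × 0.03 = 0.01386
P(anomaly) = 0.01122 + 0.001494 + 0.0088 + 0.01638 + 0.01386 = 0.051754 → 0.0518.

0.0518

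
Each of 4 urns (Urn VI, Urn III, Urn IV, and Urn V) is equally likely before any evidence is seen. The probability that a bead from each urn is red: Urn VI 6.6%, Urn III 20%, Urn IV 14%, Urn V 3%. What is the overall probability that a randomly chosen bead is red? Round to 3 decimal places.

Since the prior is uniform, the posterior is proportional to the likelihood:
  Urn VI: 0.066
  Urn III: 0.2
  Urn IV: 0.14
  Urn V: 0.03
P(red) = (1/4) × (0.066 + 0.2 + 0.14 + 0.03) = 0.436/4 ≈ 0.109.

0.109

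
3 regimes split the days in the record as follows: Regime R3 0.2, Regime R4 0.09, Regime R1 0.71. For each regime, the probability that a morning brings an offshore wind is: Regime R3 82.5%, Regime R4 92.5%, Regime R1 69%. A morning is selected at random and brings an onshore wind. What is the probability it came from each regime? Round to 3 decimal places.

Regime R3 0.134, Regime R4 0.026, Regime R1 0.841

Taking complements, P(onshore | each) = Regime R3 0.175, Regime R4 0.075, Regime R1 0.31.
Unnormalized posteriors (prior × likelihood):
  Regime R3: 0.2 × 0.175 = 0.035
  Regime R4: 0.09 × 0.075 = 0.00675
  Regime R1: 0.71 × 0.31 = 0.2201
Sum = 0.26185.
P(Regime R3 | onshore) = 0.035/0.26185 ≈ 0.134
P(Regime R4 | onshore) = 0.00675/0.26185 ≈ 0.026
P(Regime R1 | onshore) = 0.2201/0.26185 ≈ 0.841
(Check: 0.134+0.026+0.841 = 1.001.)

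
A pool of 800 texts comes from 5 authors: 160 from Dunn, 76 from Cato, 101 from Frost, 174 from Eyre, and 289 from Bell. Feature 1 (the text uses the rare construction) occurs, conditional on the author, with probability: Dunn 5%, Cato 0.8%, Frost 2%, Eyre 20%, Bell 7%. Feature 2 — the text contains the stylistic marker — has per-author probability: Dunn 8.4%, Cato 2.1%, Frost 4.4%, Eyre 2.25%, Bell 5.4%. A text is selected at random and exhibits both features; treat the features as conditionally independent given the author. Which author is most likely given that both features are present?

Bell

Compute prior × likelihood for every hypothesis:
  Dunn: 0.2 × 0.05 × 0.084 = 0.00084
  Cato: 0.095 × 0.008 × 0.021 = 0.00001596
  Frost: 0.12625 × 0.02 × 0.044 = 0.0001111
  Eyre: 0.2175 × 0.2 × 0.0225 = 0.00097875
  Bell: 0.36125 × 0.07 × 0.054 = 0.001365525
Sum = 0.003311335.
Largest term belongs to Bell, so Bell is most probable.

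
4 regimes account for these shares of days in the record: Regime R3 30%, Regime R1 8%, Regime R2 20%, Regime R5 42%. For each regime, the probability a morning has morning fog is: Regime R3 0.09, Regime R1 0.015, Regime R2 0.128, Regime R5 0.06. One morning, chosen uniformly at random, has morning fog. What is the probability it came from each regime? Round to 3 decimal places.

Regime R3 0.342, Regime R1 0.015, Regime R2 0.324, Regime R5 0.319

Unnormalized posteriors (prior × likelihood):
  Regime R3: 0.3 × 0.09 = 0.027
  Regime R1: 0.08 × 0.015 = 0.0012
  Regime R2: 0.2 × 0.128 = 0.0256
  Regime R5: 0.42 × 0.06 = 0.0252
Normalizing constant = 0.079.
P(Regime R3 | fog) = 0.027/0.079 ≈ 0.342
P(Regime R1 | fog) = 0.0012/0.079 ≈ 0.015
P(Regime R2 | fog) = 0.0256/0.079 ≈ 0.324
P(Regime R5 | fog) = 0.0252/0.079 ≈ 0.319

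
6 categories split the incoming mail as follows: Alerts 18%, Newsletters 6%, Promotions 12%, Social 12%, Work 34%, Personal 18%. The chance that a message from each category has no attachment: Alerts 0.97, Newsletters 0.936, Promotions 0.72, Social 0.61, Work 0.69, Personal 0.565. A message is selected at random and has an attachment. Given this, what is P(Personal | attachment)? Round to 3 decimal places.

Taking complements, P(attachment | each) = Alerts 0.03, Newsletters 0.064, Promotions 0.28, Social 0.39, Work 0.31, Personal 0.435.
By Bayes' rule, posterior ∝ prior × likelihood:
  Alerts: 0.18 × 0.03 = 0.0054
  Newsletters: 0.06 × 0.064 = 0.00384
  Promotions: 0.12 × 0.28 = 0.0336
  Social: 0.12 × 0.39 = 0.0468
  Work: 0.34 × 0.31 = 0.1054
  Personal: 0.18 × 0.435 = 0.0783
Total = 0.27334.
P(Personal | evidence) = 0.0783 / 0.27334 ≈ 0.286.

0.286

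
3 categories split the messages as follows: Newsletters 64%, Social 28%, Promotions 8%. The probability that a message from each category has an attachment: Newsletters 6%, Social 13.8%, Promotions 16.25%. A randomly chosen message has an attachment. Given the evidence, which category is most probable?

Social

Prior × likelihood for each hypothesis:
  Newsletters: 0.64 × 0.06 = 0.0384
  Social: 0.28 × 0.138 = 0.03864
  Promotions: 0.08 × 0.1625 = 0.013
Normalizing constant = 0.09004.
Largest term belongs to Social, so Social is most probable.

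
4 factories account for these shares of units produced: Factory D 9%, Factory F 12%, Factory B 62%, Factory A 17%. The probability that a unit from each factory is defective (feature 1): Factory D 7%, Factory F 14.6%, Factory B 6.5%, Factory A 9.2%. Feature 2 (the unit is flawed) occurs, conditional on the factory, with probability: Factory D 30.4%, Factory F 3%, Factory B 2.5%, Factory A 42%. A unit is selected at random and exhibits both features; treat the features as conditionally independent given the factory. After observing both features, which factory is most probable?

Factory A

Prior × likelihood for each hypothesis:
  Factory D: 0.09 × 0.07 × 0.304 = 0.0019152
  Factory F: 0.12 × 0.146 × 0.03 = 0.0005256
  Factory B: 0.62 × 0.065 × 0.025 = 0.0010075
  Factory A: 0.17 × 0.092 × 0.42 = 0.0065688
Normalizing constant = 0.0100171.
Largest term belongs to Factory A, so Factory A is most probable.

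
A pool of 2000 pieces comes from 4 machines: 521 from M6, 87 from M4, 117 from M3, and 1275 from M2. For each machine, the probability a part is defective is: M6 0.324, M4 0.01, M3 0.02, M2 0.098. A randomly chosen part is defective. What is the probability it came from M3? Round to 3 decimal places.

By Bayes' rule, posterior ∝ prior × likelihood:
  M6: 0.2605 × 0.324 = 0.084402
  M4: 0.0435 × 0.01 = 0.000435
  M3: 0.0585 × 0.02 = 0.00117
  M2: 0.6375 × 0.098 = 0.062475
Sum = 0.148482.
P(M3 | evidence) = 0.00117 / 0.148482 ≈ 0.008.

0.008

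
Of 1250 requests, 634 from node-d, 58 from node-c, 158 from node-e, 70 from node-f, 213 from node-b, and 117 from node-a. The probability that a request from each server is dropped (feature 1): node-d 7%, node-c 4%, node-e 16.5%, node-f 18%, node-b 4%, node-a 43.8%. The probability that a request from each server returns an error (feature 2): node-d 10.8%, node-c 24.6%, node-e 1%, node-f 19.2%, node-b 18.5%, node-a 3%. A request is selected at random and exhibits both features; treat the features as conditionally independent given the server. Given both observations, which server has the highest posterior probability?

Prior × likelihood for each hypothesis:
  node-d: 0.5072 × 0.07 × 0.108 = 0.003834432
  node-c: 0.0464 × 0.04 × 0.246 = 0.000456576
  node-e: 0.1264 × 0.165 × 0.01 = 0.00020856
  node-f: 0.056 × 0.18 × 0.192 = 0.00193536
  node-b: 0.1704 × 0.04 × 0.185 = 0.00126096
  node-a: 0.0936 × 0.438 × 0.03 = 0.001229904
Sum = 0.008925792.
Largest term belongs to node-d, so node-d is most probable.

node-d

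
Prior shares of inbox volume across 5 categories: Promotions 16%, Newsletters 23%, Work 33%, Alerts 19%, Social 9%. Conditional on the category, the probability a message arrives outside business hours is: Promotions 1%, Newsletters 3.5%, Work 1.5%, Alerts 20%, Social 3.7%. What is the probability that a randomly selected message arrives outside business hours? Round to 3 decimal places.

0.056

Unnormalized posteriors (prior × likelihood):
  Promotions: 0.16 × 0.01 = 0.0016
  Newsletters: 0.23 × 0.035 = 0.00805
  Work: 0.33 × 0.015 = 0.00495
  Alerts: 0.19 × 0.2 = 0.038
  Social: 0.09 × 0.037 = 0.00333
P(off-hours) = 0.0016 + 0.00805 + 0.00495 + 0.038 + 0.00333 = 0.05593 → 0.056.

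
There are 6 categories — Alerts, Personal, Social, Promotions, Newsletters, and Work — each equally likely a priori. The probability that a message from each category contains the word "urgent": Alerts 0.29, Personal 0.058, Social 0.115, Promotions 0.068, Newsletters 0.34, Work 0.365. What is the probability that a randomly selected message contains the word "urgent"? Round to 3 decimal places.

Since the prior is uniform, the posterior is proportional to the likelihood:
  Alerts: 0.29
  Personal: 0.058
  Social: 0.115
  Promotions: 0.068
  Newsletters: 0.34
  Work: 0.365
P(urgent-flag) = (1/6) × (0.29 + 0.058 + 0.115 + 0.068 + 0.34 + 0.365) = 1.236/6 ≈ 0.206.

0.206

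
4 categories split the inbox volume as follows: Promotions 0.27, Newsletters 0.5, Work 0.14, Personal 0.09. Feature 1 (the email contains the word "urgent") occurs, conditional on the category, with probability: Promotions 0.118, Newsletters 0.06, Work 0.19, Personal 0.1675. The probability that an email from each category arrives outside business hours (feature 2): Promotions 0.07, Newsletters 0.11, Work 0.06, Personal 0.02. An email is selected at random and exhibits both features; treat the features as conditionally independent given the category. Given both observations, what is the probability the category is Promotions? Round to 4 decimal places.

0.3003

Compute prior × likelihood for every hypothesis:
  Promotions: 0.27 × 0.118 × 0.07 = 0.0022302
  Newsletters: 0.5 × 0.06 × 0.11 = 0.0033
  Work: 0.14 × 0.19 × 0.06 = 0.001596
  Personal: 0.09 × 0.1675 × 0.02 = 0.0003015
Normalizing constant = 0.0074277.
P(Promotions | evidence) = 0.0022302 / 0.0074277 ≈ 0.3003.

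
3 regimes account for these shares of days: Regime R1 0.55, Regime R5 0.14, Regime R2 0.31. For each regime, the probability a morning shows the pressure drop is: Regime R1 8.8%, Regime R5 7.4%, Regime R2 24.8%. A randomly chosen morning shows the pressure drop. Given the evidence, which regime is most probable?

Regime R2

By Bayes' rule, posterior ∝ prior × likelihood:
  Regime R1: 0.55 × 0.088 = 0.0484
  Regime R5: 0.14 × 0.074 = 0.01036
  Regime R2: 0.31 × 0.248 = 0.07688
Sum = 0.13564.
Largest term belongs to Regime R2, so Regime R2 is most probable.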